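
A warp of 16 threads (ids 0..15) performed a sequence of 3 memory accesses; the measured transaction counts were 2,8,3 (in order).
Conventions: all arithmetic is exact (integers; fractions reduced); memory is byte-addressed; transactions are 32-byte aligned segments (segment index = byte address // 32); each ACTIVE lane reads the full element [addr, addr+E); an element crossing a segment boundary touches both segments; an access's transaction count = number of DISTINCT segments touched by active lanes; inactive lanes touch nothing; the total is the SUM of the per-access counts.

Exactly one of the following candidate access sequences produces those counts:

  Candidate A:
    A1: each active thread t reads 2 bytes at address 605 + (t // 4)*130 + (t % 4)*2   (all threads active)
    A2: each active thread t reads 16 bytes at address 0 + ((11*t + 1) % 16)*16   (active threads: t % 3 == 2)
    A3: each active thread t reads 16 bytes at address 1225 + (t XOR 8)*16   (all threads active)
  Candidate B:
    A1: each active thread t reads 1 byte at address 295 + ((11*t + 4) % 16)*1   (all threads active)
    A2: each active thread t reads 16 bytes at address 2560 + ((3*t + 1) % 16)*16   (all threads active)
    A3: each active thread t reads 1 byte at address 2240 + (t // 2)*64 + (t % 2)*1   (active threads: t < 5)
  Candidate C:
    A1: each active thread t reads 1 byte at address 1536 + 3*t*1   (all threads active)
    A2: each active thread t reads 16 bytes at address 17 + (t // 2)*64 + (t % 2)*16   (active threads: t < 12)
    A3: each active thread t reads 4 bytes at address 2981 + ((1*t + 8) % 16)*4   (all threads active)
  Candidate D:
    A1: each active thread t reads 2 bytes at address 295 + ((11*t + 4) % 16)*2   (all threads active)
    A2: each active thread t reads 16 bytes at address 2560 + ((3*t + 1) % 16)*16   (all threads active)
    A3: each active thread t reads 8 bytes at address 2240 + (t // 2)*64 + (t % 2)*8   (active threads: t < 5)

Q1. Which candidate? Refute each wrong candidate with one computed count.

A: A1 gives 6 transactions, not 2
B: A1 gives 1 transaction, not 2
C: A2 gives 12 transactions, not 8
D: all counts match (2,8,3)

Answer: D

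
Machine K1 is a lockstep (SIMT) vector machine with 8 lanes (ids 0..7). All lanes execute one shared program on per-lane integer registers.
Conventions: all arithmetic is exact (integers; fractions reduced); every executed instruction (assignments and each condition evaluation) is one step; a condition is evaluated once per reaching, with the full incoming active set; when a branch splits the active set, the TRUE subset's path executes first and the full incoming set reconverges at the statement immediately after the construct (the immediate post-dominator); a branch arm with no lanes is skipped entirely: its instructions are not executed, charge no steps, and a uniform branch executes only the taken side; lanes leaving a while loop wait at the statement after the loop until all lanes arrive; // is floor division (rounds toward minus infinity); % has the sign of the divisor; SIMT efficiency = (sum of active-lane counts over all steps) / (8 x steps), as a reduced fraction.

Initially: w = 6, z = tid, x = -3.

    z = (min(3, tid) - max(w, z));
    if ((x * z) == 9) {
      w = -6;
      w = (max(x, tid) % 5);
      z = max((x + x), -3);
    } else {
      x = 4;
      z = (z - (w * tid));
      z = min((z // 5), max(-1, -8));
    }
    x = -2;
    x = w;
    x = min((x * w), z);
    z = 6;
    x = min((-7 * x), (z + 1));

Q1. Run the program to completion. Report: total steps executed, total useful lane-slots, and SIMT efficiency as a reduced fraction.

Answer: 13 steps, 80 useful, 10/13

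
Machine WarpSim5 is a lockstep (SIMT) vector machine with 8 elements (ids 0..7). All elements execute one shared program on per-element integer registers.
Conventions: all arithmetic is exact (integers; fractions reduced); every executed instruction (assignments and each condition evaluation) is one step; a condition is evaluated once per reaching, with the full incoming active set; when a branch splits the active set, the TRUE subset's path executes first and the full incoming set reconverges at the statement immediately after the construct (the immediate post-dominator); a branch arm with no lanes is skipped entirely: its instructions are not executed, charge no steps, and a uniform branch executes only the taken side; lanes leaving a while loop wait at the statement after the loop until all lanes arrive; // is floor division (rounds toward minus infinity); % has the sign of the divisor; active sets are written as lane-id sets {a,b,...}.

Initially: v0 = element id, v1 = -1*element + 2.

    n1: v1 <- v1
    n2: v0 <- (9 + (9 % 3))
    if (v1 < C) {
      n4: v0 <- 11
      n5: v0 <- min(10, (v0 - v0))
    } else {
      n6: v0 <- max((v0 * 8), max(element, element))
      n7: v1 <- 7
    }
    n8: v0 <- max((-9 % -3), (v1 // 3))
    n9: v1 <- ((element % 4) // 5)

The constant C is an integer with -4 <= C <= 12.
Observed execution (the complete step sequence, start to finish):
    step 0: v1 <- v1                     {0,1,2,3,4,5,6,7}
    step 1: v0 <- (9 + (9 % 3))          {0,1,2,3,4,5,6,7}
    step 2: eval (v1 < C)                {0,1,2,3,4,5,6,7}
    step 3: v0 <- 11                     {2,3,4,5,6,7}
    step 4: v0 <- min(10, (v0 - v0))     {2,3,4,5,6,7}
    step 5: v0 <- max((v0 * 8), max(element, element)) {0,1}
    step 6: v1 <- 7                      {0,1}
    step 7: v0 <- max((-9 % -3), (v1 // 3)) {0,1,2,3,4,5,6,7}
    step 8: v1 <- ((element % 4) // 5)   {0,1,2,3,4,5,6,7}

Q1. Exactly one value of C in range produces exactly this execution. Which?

Answer: C = 1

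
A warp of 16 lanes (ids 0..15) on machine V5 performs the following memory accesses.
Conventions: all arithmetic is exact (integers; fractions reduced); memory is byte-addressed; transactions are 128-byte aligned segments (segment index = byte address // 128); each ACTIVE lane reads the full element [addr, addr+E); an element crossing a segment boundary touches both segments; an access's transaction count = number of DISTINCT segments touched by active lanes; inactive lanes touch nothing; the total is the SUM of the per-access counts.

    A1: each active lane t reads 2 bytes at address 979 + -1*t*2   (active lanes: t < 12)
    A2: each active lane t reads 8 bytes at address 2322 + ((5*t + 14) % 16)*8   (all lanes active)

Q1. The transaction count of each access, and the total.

A1: 1 transaction
A2: 2 transactions

Answer: 1,2; total 3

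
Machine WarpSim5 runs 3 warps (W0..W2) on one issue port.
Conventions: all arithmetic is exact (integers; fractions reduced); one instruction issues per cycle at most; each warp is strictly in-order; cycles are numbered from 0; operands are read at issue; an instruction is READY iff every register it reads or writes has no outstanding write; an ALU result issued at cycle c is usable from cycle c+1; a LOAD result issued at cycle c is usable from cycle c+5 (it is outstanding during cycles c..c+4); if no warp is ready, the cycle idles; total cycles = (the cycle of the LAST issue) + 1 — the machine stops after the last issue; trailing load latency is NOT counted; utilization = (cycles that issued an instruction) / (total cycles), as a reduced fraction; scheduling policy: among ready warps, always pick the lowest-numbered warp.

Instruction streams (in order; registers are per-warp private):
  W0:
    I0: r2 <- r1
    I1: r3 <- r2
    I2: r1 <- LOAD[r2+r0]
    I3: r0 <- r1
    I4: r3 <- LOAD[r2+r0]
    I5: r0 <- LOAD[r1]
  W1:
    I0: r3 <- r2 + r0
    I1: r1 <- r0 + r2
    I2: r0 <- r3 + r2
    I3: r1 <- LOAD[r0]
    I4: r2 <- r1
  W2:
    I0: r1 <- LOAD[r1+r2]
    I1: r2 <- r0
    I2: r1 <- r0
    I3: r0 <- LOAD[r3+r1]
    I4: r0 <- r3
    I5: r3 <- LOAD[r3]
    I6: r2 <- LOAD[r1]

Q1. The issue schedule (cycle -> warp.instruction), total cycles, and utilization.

cycle 0: W0.I0
cycle 1: W0.I1
cycle 2: W0.I2
cycle 3: W1.I0
cycle 4: W1.I1
cycle 5: W1.I2
cycle 6: W1.I3
cycle 7: W0.I3
cycle 8: W0.I4
cycle 9: W0.I5
cycle 10: W2.I0
cycle 11: W1.I4
cycle 12: W2.I1
cycle 13: idle
cycle 14: idle
cycle 15: W2.I2
cycle 16: W2.I3
cycle 17: idle
cycle 18: idle
cycle 19: idle
cycle 20: idle
cycle 21: W2.I4
cycle 22: W2.I5
cycle 23: W2.I6

Answer: 24 cycles, utilization 3/4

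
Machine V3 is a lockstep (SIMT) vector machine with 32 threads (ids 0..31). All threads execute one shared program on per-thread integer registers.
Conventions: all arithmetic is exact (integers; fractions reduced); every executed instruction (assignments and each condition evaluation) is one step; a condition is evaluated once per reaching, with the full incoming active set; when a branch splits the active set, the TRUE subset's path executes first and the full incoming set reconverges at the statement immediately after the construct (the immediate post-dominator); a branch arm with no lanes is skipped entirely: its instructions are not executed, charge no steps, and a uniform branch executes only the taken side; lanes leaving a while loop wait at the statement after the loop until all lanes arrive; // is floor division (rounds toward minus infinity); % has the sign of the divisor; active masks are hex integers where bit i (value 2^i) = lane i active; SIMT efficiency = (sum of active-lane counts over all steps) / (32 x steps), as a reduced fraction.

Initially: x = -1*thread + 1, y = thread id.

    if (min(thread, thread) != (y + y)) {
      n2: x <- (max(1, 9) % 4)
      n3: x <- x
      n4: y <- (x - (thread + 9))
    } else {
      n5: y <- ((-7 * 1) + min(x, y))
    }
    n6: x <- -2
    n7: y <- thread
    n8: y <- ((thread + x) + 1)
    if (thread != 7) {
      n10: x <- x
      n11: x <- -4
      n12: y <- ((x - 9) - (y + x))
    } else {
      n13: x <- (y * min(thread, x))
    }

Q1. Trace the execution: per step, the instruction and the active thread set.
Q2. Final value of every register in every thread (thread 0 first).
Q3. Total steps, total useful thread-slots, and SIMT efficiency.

step 0: eval (min(thread, thread) != (y + y)) 0xffffffff
step 1: x <- (max(1, 9) % 4)         0xfffffffe
step 2: x <- x                       0xfffffffe
step 3: y <- (x - (thread + 9))      0xfffffffe
step 4: y <- ((-7 * 1) + min(x, y))  0x00000001
step 5: x <- -2                      0xffffffff
step 6: y <- thread                  0xffffffff
step 7: y <- ((thread + x) + 1)      0xffffffff
step 8: eval (thread != 7)           0xffffffff
step 9: x <- x                       0xffffff7f
step 10: x <- -4                      0xffffff7f
step 11: y <- ((x - 9) - (y + x))     0xffffff7f
step 12: x <- (y * min(thread, x))    0x00000080

Answer: 13 steps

x: -4,-4,-4,-4,-4,-4,-4,-12,-4,-4,-4,-4,-4,-4,-4,-4,-4,-4,-4,-4,-4,-4,-4,-4,-4,-4,-4,-4,-4,-4,-4,-4
y: -8,-9,-10,-11,-12,-13,-14,6,-16,-17,-18,-19,-20,-21,-22,-23,-24,-25,-26,-27,-28,-29,-30,-31,-32,-33,-34,-35,-36,-37,-38,-39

steps = 13; useful = 348; efficiency = 348/416 = 87/104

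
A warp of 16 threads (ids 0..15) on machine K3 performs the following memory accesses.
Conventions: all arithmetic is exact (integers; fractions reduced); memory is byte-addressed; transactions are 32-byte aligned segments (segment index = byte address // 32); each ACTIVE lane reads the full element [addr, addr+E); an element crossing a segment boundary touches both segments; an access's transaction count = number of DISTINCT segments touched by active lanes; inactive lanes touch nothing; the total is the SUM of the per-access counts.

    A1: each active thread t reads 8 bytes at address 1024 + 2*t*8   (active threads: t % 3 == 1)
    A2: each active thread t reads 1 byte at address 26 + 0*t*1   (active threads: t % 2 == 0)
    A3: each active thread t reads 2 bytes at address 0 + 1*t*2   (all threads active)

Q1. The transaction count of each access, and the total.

A1: 5 transactions
A2: 1 transaction
A3: 1 transaction

Answer: 5,1,1; total 7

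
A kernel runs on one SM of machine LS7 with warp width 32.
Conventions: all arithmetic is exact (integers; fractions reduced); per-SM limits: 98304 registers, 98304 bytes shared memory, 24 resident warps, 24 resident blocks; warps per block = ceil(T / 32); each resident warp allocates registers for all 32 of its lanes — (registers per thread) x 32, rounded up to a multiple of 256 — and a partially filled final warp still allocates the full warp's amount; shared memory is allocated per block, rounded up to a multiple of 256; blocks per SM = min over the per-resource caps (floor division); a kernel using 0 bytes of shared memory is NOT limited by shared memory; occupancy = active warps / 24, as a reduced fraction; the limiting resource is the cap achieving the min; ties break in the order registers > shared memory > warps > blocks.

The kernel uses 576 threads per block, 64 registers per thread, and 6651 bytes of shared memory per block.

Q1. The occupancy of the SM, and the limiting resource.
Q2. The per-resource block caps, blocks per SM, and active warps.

Answer: occupancy 3/4, limited by warps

registers: 2 blocks
shared memory: 14 blocks
warps: 1 block
blocks: 24 blocks

Answer: 1 block, 18 active warps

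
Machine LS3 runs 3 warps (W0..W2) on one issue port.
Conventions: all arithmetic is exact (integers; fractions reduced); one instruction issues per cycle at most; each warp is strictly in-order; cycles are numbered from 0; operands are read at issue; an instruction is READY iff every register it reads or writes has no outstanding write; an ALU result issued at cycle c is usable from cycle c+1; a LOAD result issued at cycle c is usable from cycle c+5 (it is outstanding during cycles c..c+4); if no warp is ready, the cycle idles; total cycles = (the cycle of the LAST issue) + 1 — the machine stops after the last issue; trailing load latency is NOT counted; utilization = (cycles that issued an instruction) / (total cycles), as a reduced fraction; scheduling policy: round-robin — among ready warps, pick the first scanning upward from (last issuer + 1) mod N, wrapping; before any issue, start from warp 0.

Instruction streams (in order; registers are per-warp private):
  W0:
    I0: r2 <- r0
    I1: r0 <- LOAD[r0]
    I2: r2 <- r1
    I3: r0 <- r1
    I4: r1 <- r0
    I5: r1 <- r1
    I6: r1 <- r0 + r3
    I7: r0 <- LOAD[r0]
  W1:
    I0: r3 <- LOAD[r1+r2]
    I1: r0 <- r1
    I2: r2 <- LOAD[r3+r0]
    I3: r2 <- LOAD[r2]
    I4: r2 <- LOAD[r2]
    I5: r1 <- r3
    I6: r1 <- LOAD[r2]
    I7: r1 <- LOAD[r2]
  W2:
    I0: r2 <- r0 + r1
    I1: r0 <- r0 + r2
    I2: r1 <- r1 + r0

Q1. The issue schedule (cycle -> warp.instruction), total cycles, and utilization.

cycle 0: W0.I0
cycle 1: W1.I0
cycle 2: W2.I0
cycle 3: W0.I1
cycle 4: W1.I1
cycle 5: W2.I1
cycle 6: W0.I2
cycle 7: W1.I2
cycle 8: W2.I2
cycle 9: W0.I3
cycle 10: W0.I4
cycle 11: W0.I5
cycle 12: W1.I3
cycle 13: W0.I6
cycle 14: W0.I7
cycle 15: idle
cycle 16: idle
cycle 17: W1.I4
cycle 18: W1.I5
cycle 19: idle
cycle 20: idle
cycle 21: idle
cycle 22: W1.I6
cycle 23: idle
cycle 24: idle
cycle 25: idle
cycle 26: idle
cycle 27: W1.I7

Answer: 28 cycles, utilization 19/28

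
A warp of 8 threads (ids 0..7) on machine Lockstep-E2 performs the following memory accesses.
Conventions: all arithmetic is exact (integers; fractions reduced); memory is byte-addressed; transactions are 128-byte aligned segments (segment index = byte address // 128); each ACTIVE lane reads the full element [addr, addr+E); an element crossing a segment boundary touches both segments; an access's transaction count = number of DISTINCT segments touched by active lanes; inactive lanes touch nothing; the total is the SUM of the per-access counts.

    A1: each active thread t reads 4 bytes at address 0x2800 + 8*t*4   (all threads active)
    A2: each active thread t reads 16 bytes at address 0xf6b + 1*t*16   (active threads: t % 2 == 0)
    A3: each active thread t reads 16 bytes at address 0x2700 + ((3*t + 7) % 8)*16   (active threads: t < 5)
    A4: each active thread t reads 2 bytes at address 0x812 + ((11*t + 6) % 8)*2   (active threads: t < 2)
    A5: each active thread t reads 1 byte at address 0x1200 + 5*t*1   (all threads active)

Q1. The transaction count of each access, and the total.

A1: 2 transactions
A2: 2 transactions
A3: 1 transaction
A4: 1 transaction
A5: 1 transaction

Answer: 2,2,1,1,1; total 7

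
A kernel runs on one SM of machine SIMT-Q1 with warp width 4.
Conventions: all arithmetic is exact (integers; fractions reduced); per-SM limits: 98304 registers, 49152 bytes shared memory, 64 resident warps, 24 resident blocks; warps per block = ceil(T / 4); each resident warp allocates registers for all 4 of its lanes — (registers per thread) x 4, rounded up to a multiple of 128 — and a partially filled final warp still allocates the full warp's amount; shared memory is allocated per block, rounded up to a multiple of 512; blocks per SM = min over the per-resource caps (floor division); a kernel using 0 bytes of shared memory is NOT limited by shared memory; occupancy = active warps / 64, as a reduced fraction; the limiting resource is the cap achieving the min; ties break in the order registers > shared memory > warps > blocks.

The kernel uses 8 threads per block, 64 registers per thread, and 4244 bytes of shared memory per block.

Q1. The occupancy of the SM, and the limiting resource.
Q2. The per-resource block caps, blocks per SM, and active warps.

Answer: occupancy 5/16, limited by shared memory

registers: 192 blocks
shared memory: 10 blocks
warps: 32 blocks
blocks: 24 blocks

Answer: 10 blocks, 20 active warps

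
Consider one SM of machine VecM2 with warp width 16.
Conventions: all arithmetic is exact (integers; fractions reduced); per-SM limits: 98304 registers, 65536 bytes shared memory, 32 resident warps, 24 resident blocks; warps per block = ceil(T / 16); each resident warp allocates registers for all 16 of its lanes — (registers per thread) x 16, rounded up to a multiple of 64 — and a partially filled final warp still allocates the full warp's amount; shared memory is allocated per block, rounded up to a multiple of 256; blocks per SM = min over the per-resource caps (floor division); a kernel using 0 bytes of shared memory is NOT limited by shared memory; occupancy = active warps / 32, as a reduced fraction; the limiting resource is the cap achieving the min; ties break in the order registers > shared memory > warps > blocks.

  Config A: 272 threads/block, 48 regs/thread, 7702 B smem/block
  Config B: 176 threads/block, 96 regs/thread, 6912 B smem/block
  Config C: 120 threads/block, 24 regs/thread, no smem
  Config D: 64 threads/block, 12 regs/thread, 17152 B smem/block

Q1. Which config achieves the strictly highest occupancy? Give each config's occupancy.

occupancies: A 17/32, B 11/16, C 1, D 3/8

Answer: C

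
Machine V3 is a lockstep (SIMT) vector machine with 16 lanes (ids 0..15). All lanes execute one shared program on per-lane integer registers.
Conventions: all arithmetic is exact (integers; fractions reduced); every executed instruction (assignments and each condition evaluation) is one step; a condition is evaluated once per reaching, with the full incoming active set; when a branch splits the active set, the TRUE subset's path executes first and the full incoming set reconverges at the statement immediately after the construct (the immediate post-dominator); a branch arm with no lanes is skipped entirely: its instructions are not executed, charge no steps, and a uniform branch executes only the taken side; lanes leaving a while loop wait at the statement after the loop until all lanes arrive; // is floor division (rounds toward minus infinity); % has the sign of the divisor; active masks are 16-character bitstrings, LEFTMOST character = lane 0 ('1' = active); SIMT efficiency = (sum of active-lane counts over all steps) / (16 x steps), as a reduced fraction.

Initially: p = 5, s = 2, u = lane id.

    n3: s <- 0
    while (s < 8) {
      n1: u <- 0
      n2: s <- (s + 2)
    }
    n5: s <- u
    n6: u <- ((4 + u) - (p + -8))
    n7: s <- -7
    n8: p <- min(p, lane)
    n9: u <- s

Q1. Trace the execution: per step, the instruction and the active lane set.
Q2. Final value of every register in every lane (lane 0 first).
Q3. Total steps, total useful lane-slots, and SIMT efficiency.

step 0: s <- 0                       1111111111111111
step 1: eval (s < 8)                 1111111111111111
step 2: u <- 0                       1111111111111111
step 3: s <- (s + 2)                 1111111111111111
step 4: eval (s < 8)                 1111111111111111
step 5: u <- 0                       1111111111111111
step 6: s <- (s + 2)                 1111111111111111
step 7: eval (s < 8)                 1111111111111111
step 8: u <- 0                       1111111111111111
step 9: s <- (s + 2)                 1111111111111111
step 10: eval (s < 8)                 1111111111111111
step 11: u <- 0                       1111111111111111
step 12: s <- (s + 2)                 1111111111111111
step 13: eval (s < 8)                 1111111111111111
step 14: s <- u                       1111111111111111
step 15: u <- ((4 + u) - (p + -8))    1111111111111111
step 16: s <- -7                      1111111111111111
step 17: p <- min(p, lane)            1111111111111111
step 18: u <- s                       1111111111111111

Answer: 19 steps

p: 0,1,2,3,4,5,5,5,5,5,5,5,5,5,5,5
s: -7,-7,-7,-7,-7,-7,-7,-7,-7,-7,-7,-7,-7,-7,-7,-7
u: -7,-7,-7,-7,-7,-7,-7,-7,-7,-7,-7,-7,-7,-7,-7,-7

steps = 19; useful = 304; efficiency = 304/304 = 1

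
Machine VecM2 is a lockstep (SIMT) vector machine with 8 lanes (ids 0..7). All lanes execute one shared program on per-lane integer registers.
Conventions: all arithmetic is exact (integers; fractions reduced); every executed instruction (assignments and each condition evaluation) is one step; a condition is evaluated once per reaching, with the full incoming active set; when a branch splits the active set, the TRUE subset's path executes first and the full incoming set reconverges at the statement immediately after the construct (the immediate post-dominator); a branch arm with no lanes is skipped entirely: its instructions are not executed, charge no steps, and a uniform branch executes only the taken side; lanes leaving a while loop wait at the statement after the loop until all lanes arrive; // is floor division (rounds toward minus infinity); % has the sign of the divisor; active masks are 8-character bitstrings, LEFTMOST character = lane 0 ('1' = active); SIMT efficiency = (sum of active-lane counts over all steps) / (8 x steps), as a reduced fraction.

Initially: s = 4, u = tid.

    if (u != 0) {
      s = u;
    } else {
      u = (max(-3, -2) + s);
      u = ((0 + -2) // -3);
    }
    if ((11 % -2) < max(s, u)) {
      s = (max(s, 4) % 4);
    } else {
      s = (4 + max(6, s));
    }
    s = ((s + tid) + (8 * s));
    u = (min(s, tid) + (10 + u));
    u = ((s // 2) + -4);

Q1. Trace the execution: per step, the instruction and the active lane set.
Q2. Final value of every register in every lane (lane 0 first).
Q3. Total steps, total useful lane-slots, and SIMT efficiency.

step 0: eval (u != 0)                11111111
step 1: s <- u                       01111111
step 2: u <- (max(-3, -2) + s)       10000000
step 3: u <- ((0 + -2) // -3)        10000000
step 4: eval ((11 % -2) < max(s, u)) 11111111
step 5: s <- (max(s, 4) % 4)         11111111
step 6: s <- ((s + tid) + (8 * s))   11111111
step 7: u <- (min(s, tid) + (10 + u)) 11111111
step 8: u <- ((s // 2) + -4)         11111111

Answer: 9 steps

s: 0,1,2,3,4,14,24,34
u: -4,-4,-3,-3,-2,3,8,13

steps = 9; useful = 57; efficiency = 57/72 = 19/24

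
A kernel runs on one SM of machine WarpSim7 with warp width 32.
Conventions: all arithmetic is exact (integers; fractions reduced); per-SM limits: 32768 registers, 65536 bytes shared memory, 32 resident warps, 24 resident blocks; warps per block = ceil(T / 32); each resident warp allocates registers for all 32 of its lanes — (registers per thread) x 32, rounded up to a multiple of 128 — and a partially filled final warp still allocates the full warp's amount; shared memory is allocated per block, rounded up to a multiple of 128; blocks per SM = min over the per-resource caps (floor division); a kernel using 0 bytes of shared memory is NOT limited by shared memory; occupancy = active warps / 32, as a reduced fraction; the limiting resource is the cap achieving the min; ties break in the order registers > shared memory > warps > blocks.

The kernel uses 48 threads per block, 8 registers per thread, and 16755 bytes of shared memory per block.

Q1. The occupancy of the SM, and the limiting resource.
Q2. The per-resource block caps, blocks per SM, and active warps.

Answer: occupancy 3/16, limited by shared memory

registers: 64 blocks
shared memory: 3 blocks
warps: 16 blocks
blocks: 24 blocks

Answer: 3 blocks, 6 active warps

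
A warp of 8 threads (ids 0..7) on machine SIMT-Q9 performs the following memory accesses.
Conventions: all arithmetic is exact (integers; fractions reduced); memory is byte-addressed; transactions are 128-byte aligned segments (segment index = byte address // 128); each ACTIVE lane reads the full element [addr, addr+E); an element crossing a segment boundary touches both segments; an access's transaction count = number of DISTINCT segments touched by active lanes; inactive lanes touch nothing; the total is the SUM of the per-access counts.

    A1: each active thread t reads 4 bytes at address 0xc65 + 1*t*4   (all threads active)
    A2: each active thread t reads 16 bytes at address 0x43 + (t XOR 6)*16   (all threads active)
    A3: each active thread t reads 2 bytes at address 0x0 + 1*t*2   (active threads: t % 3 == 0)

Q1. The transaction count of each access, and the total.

A1: 2 transactions
A2: 2 transactions
A3: 1 transaction

Answer: 2,2,1; total 5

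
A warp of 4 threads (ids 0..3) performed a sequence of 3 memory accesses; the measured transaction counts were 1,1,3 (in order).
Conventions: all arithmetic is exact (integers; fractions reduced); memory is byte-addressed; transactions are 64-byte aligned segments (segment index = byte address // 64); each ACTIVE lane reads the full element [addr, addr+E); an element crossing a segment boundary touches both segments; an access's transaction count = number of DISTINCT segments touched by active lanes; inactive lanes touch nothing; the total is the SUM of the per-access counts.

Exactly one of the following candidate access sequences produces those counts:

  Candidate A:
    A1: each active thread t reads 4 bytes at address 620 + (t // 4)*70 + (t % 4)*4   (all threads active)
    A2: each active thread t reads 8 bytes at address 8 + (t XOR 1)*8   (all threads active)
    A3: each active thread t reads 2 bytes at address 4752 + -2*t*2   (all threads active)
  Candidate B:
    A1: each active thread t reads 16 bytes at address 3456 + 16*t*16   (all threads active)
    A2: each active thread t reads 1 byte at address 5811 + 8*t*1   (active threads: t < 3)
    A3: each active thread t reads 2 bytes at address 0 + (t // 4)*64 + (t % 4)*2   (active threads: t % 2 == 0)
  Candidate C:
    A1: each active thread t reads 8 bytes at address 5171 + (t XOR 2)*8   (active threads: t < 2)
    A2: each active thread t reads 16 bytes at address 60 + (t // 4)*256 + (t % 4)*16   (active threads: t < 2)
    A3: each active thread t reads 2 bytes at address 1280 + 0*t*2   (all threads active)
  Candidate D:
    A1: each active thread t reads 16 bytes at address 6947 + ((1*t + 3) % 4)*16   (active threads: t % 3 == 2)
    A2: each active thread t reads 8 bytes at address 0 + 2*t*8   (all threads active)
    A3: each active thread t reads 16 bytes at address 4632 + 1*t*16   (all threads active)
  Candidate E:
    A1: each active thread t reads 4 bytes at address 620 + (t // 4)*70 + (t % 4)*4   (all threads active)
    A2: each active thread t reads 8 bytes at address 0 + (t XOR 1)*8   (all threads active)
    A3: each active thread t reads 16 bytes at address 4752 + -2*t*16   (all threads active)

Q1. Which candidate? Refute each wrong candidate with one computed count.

A: A3 gives 1 transaction, not 3
B: A1 gives 4 transactions, not 1
C: A2 gives 2 transactions, not 1
D: A1 gives 2 transactions, not 1
E: all counts match (1,1,3)

Answer: E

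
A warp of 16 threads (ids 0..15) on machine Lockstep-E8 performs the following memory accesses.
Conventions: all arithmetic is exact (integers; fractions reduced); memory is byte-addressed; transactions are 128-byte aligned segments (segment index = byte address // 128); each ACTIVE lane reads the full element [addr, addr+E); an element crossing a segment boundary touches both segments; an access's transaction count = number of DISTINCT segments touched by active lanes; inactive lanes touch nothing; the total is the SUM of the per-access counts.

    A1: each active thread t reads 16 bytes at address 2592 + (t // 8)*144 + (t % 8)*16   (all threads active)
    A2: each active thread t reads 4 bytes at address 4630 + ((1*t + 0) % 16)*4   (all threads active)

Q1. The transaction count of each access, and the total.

A1: 3 transactions
A2: 1 transaction

Answer: 3,1; total 4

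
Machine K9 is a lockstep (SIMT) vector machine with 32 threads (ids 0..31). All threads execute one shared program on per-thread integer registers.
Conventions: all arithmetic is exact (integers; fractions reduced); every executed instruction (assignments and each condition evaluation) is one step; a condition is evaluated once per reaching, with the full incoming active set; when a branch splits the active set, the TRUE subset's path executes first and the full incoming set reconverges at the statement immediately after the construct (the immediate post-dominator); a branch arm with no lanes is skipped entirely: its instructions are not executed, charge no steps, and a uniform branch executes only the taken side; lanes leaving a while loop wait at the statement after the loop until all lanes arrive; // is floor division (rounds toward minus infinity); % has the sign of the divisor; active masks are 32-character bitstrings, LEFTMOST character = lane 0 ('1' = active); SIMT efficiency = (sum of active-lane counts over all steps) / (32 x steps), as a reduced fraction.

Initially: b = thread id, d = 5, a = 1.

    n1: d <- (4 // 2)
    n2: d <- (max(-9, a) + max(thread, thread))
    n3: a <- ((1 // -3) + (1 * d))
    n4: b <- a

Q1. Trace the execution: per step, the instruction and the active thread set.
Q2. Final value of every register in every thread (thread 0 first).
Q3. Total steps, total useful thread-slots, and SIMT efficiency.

step 0: d <- (4 // 2)                11111111111111111111111111111111
step 1: d <- (max(-9, a) + max(thread, thread)) 11111111111111111111111111111111
step 2: a <- ((1 // -3) + (1 * d))   11111111111111111111111111111111
step 3: b <- a                       11111111111111111111111111111111

Answer: 4 steps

b: 0,1,2,3,4,5,6,7,8,9,10,11,12,13,14,15,16,17,18,19,20,21,22,23,24,25,26,27,28,29,30,31
d: 1,2,3,4,5,6,7,8,9,10,11,12,13,14,15,16,17,18,19,20,21,22,23,24,25,26,27,28,29,30,31,32
a: 0,1,2,3,4,5,6,7,8,9,10,11,12,13,14,15,16,17,18,19,20,21,22,23,24,25,26,27,28,29,30,31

steps = 4; useful = 128; efficiency = 128/128 = 1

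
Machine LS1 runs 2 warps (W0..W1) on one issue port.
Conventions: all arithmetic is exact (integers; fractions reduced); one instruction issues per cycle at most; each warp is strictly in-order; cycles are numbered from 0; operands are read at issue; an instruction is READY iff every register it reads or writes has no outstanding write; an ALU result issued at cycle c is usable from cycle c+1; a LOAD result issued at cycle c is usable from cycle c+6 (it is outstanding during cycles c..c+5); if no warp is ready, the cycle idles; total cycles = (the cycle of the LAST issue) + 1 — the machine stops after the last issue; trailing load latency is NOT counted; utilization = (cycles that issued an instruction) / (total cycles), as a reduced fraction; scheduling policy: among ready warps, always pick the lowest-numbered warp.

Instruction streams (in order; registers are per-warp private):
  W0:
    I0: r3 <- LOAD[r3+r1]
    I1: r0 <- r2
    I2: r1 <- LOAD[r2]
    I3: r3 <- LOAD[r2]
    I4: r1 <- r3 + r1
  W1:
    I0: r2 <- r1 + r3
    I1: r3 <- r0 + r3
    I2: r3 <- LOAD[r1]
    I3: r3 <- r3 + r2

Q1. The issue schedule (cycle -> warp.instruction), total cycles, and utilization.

cycle 0: W0.I0
cycle 1: W0.I1
cycle 2: W0.I2
cycle 3: W1.I0
cycle 4: W1.I1
cycle 5: W1.I2
cycle 6: W0.I3
cycle 7: idle
cycle 8: idle
cycle 9: idle
cycle 10: idle
cycle 11: W1.I3
cycle 12: W0.I4

Answer: 13 cycles, utilization 9/13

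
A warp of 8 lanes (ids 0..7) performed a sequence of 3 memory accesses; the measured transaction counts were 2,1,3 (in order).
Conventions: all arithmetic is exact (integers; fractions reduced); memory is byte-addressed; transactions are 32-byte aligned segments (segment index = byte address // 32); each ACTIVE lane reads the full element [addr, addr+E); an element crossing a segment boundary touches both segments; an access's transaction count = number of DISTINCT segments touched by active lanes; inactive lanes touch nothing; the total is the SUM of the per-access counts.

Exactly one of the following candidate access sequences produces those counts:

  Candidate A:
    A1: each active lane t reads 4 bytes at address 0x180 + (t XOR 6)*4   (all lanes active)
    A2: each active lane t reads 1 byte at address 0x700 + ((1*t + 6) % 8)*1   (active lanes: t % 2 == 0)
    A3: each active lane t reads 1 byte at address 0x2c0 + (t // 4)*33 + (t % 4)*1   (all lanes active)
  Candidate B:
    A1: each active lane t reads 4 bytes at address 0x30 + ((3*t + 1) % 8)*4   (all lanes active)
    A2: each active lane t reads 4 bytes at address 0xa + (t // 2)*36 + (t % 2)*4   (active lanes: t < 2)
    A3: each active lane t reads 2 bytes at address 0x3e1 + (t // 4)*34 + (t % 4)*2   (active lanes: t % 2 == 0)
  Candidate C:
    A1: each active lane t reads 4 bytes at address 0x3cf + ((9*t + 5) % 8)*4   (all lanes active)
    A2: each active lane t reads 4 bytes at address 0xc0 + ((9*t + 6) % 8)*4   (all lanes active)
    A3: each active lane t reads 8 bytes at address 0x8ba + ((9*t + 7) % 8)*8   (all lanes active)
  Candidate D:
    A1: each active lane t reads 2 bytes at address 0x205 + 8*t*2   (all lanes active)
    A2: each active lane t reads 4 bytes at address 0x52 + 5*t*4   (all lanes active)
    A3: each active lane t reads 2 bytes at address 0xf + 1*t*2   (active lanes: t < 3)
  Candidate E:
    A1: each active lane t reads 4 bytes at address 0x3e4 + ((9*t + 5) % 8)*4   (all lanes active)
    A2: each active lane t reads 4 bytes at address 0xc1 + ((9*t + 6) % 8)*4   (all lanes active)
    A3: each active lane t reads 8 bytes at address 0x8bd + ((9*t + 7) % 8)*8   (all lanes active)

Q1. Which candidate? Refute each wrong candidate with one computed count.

A: A1 gives 1 transaction, not 2
B: A3 gives 2 transactions, not 3
D: A1 gives 4 transactions, not 2
E: A2 gives 2 transactions, not 1
C: all counts match (2,1,3)

Answer: C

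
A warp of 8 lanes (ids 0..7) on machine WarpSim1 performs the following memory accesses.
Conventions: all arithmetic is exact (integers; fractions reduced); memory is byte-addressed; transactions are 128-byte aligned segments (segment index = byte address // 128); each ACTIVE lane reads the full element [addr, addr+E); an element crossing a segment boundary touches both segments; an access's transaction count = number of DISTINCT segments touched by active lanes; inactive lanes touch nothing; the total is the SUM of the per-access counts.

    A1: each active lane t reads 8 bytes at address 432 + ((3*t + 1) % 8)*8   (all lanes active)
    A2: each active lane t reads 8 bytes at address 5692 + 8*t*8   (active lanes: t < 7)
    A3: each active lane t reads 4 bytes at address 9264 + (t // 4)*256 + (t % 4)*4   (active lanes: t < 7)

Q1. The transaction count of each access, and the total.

A1: 1 transaction
A2: 4 transactions
A3: 2 transactions

Answer: 1,4,2; total 7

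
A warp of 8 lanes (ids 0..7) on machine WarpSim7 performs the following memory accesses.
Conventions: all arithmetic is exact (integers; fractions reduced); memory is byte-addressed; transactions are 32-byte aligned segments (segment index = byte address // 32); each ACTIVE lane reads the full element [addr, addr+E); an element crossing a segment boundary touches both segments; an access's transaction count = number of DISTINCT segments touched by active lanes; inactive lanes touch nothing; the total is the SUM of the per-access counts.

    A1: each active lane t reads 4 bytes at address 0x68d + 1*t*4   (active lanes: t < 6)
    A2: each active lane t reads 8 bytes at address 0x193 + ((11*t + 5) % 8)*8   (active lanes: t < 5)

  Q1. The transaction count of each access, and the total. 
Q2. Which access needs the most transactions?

A1: 2 transactions
A2: 3 transactions

Answer: 2,3; total 5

Answer: A2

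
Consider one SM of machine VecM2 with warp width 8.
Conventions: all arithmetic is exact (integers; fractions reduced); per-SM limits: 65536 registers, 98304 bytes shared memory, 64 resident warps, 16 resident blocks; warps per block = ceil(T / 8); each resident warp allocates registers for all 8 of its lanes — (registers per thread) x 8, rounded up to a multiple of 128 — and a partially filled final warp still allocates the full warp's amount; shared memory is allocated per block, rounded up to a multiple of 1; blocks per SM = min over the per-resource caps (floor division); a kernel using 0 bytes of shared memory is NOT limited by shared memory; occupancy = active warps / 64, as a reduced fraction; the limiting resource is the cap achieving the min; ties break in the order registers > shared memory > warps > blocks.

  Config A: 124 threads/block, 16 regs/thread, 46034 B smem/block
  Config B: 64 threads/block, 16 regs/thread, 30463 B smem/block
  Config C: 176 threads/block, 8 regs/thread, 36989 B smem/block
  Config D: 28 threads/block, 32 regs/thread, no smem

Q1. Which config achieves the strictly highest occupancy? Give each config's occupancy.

occupancies: A 1/2, B 3/8, C 11/16, D 1

Answer: D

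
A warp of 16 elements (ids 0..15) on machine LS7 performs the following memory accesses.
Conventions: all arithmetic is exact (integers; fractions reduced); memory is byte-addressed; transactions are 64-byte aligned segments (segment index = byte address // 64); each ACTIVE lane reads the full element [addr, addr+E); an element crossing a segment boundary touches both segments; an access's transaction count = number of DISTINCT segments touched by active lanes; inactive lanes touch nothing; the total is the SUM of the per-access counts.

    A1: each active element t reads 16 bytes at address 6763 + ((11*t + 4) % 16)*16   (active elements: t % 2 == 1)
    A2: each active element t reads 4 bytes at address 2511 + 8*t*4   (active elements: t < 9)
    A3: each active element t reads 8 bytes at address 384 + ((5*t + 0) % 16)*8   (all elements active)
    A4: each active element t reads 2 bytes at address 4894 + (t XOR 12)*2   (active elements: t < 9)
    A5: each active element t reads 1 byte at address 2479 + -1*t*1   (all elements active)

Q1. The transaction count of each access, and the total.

A1: 5 transactions
A2: 5 transactions
A3: 2 transactions
A4: 1 transaction
A5: 1 transaction

Answer: 5,5,2,1,1; total 14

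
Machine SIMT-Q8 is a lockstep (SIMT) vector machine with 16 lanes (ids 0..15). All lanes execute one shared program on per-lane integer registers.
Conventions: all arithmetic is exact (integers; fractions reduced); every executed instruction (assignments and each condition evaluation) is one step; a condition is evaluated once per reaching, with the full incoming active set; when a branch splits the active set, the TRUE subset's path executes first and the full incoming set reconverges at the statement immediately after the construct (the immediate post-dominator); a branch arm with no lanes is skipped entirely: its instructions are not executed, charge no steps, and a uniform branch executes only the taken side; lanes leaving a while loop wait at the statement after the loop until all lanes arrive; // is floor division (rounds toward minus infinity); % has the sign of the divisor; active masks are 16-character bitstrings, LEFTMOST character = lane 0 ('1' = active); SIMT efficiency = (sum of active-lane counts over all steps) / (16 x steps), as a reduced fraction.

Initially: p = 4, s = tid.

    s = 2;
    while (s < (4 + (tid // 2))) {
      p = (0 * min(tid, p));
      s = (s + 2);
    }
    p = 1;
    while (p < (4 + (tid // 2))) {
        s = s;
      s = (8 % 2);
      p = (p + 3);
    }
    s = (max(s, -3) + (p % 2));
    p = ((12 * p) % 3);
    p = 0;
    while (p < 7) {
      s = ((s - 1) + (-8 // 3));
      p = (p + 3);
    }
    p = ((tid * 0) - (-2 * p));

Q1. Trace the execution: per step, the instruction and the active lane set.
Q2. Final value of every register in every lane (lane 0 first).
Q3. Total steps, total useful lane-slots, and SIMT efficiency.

step 0: s <- 2                       1111111111111111
step 1: eval (s < (4 + (tid // 2)))  1111111111111111
step 2: p <- (0 * min(tid, p))       1111111111111111
step 3: s <- (s + 2)                 1111111111111111
step 4: eval (s < (4 + (tid // 2)))  1111111111111111
step 5: p <- (0 * min(tid, p))       0011111111111111
step 6: s <- (s + 2)                 0011111111111111
step 7: eval (s < (4 + (tid // 2)))  0011111111111111
step 8: p <- (0 * min(tid, p))       0000001111111111
step 9: s <- (s + 2)                 0000001111111111
step 10: eval (s < (4 + (tid // 2)))  0000001111111111
step 11: p <- (0 * min(tid, p))       0000000000111111
step 12: s <- (s + 2)                 0000000000111111
step 13: eval (s < (4 + (tid // 2)))  0000000000111111
step 14: p <- (0 * min(tid, p))       0000000000000011
step 15: s <- (s + 2)                 0000000000000011
step 16: eval (s < (4 + (tid // 2)))  0000000000000011
step 17: p <- 1                       1111111111111111
step 18: eval (p < (4 + (tid // 2)))  1111111111111111
step 19: s <- s                       1111111111111111
step 20: s <- (8 % 2)                 1111111111111111
step 21: p <- (p + 3)                 1111111111111111
step 22: eval (p < (4 + (tid // 2)))  1111111111111111
step 23: s <- s                       0011111111111111
step 24: s <- (8 % 2)                 0011111111111111
step 25: p <- (p + 3)                 0011111111111111
step 26: eval (p < (4 + (tid // 2)))  0011111111111111
step 27: s <- s                       0000000011111111
step 28: s <- (8 % 2)                 0000000011111111
step 29: p <- (p + 3)                 0000000011111111
step 30: eval (p < (4 + (tid // 2)))  0000000011111111
step 31: s <- s                       0000000000000011
step 32: s <- (8 % 2)                 0000000000000011
step 33: p <- (p + 3)                 0000000000000011
step 34: eval (p < (4 + (tid // 2)))  0000000000000011
step 35: s <- (max(s, -3) + (p % 2))  1111111111111111
step 36: p <- ((12 * p) % 3)          1111111111111111
step 37: p <- 0                       1111111111111111
step 38: eval (p < 7)                 1111111111111111
step 39: s <- ((s - 1) + (-8 // 3))   1111111111111111
step 40: p <- (p + 3)                 1111111111111111
step 41: eval (p < 7)                 1111111111111111
step 42: s <- ((s - 1) + (-8 // 3))   1111111111111111
step 43: p <- (p + 3)                 1111111111111111
step 44: eval (p < 7)                 1111111111111111
step 45: s <- ((s - 1) + (-8 // 3))   1111111111111111
step 46: p <- (p + 3)                 1111111111111111
step 47: eval (p < 7)                 1111111111111111
step 48: p <- ((tid * 0) - (-2 * p))  1111111111111111

Answer: 49 steps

p: 18,18,18,18,18,18,18,18,18,18,18,18,18,18,18,18
s: -12,-12,-11,-11,-11,-11,-11,-11,-12,-12,-12,-12,-12,-12,-11,-11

steps = 49; useful = 592; efficiency = 592/784 = 37/49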